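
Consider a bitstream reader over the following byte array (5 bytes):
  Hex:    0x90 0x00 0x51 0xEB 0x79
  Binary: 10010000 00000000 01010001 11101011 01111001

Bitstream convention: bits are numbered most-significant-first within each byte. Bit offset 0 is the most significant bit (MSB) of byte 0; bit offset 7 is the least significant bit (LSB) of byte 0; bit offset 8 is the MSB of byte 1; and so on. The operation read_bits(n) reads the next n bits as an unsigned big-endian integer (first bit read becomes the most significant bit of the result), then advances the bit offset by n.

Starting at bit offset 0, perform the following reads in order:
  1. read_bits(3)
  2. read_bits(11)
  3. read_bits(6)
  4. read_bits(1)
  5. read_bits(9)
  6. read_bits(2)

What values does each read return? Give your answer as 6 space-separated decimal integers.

Read 1: bits[0:3] width=3 -> value=4 (bin 100); offset now 3 = byte 0 bit 3; 37 bits remain
Read 2: bits[3:14] width=11 -> value=1024 (bin 10000000000); offset now 14 = byte 1 bit 6; 26 bits remain
Read 3: bits[14:20] width=6 -> value=5 (bin 000101); offset now 20 = byte 2 bit 4; 20 bits remain
Read 4: bits[20:21] width=1 -> value=0 (bin 0); offset now 21 = byte 2 bit 5; 19 bits remain
Read 5: bits[21:30] width=9 -> value=122 (bin 001111010); offset now 30 = byte 3 bit 6; 10 bits remain
Read 6: bits[30:32] width=2 -> value=3 (bin 11); offset now 32 = byte 4 bit 0; 8 bits remain

Answer: 4 1024 5 0 122 3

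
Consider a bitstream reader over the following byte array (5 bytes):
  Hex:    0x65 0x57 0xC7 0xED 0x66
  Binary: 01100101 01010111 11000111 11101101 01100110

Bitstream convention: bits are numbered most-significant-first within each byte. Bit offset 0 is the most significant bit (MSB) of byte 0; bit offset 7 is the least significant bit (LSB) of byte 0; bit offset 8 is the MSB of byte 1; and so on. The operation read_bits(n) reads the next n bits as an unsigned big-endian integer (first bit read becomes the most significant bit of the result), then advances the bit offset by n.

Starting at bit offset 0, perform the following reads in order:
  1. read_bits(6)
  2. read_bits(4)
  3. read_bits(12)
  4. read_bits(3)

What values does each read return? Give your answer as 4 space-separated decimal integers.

Answer: 25 5 1521 7

Derivation:
Read 1: bits[0:6] width=6 -> value=25 (bin 011001); offset now 6 = byte 0 bit 6; 34 bits remain
Read 2: bits[6:10] width=4 -> value=5 (bin 0101); offset now 10 = byte 1 bit 2; 30 bits remain
Read 3: bits[10:22] width=12 -> value=1521 (bin 010111110001); offset now 22 = byte 2 bit 6; 18 bits remain
Read 4: bits[22:25] width=3 -> value=7 (bin 111); offset now 25 = byte 3 bit 1; 15 bits remain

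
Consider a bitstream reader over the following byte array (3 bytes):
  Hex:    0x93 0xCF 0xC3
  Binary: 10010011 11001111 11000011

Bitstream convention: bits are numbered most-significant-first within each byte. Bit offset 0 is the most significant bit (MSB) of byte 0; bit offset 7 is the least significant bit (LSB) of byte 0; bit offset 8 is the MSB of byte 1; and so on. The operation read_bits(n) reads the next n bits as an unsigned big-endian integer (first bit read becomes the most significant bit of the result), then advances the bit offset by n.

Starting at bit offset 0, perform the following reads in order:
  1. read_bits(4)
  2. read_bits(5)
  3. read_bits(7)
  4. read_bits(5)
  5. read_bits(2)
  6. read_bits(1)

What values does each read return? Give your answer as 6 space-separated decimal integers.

Answer: 9 7 79 24 1 1

Derivation:
Read 1: bits[0:4] width=4 -> value=9 (bin 1001); offset now 4 = byte 0 bit 4; 20 bits remain
Read 2: bits[4:9] width=5 -> value=7 (bin 00111); offset now 9 = byte 1 bit 1; 15 bits remain
Read 3: bits[9:16] width=7 -> value=79 (bin 1001111); offset now 16 = byte 2 bit 0; 8 bits remain
Read 4: bits[16:21] width=5 -> value=24 (bin 11000); offset now 21 = byte 2 bit 5; 3 bits remain
Read 5: bits[21:23] width=2 -> value=1 (bin 01); offset now 23 = byte 2 bit 7; 1 bits remain
Read 6: bits[23:24] width=1 -> value=1 (bin 1); offset now 24 = byte 3 bit 0; 0 bits remain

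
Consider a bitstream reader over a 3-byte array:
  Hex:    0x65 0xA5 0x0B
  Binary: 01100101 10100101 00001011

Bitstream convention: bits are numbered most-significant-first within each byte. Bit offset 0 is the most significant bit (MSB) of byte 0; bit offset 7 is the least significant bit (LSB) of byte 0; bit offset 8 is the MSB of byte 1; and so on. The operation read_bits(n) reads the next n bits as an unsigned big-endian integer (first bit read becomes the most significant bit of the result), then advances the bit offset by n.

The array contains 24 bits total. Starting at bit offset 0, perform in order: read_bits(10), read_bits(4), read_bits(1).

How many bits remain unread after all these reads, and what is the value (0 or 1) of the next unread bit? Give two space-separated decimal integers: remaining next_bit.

Answer: 9 1

Derivation:
Read 1: bits[0:10] width=10 -> value=406 (bin 0110010110); offset now 10 = byte 1 bit 2; 14 bits remain
Read 2: bits[10:14] width=4 -> value=9 (bin 1001); offset now 14 = byte 1 bit 6; 10 bits remain
Read 3: bits[14:15] width=1 -> value=0 (bin 0); offset now 15 = byte 1 bit 7; 9 bits remain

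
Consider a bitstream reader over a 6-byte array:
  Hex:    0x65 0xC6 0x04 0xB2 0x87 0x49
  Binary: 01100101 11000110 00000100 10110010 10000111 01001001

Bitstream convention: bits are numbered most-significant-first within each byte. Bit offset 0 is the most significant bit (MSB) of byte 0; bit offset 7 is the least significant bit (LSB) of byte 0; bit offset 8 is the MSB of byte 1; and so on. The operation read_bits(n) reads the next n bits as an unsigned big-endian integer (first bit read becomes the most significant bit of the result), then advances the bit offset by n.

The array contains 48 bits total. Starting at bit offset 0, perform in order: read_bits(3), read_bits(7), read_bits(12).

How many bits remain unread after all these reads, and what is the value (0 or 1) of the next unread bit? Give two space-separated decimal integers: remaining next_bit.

Read 1: bits[0:3] width=3 -> value=3 (bin 011); offset now 3 = byte 0 bit 3; 45 bits remain
Read 2: bits[3:10] width=7 -> value=23 (bin 0010111); offset now 10 = byte 1 bit 2; 38 bits remain
Read 3: bits[10:22] width=12 -> value=385 (bin 000110000001); offset now 22 = byte 2 bit 6; 26 bits remain

Answer: 26 0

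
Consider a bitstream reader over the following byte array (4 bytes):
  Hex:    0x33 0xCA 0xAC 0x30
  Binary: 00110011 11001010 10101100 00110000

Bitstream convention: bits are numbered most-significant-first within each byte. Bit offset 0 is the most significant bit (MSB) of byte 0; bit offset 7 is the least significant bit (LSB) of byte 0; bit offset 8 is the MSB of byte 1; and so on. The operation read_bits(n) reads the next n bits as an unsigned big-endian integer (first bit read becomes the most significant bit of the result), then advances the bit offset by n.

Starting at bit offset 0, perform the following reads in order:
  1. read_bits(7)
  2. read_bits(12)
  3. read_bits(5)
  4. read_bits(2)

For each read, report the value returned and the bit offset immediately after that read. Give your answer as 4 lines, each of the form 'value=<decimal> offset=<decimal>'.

Answer: value=25 offset=7
value=3669 offset=19
value=12 offset=24
value=0 offset=26

Derivation:
Read 1: bits[0:7] width=7 -> value=25 (bin 0011001); offset now 7 = byte 0 bit 7; 25 bits remain
Read 2: bits[7:19] width=12 -> value=3669 (bin 111001010101); offset now 19 = byte 2 bit 3; 13 bits remain
Read 3: bits[19:24] width=5 -> value=12 (bin 01100); offset now 24 = byte 3 bit 0; 8 bits remain
Read 4: bits[24:26] width=2 -> value=0 (bin 00); offset now 26 = byte 3 bit 2; 6 bits remain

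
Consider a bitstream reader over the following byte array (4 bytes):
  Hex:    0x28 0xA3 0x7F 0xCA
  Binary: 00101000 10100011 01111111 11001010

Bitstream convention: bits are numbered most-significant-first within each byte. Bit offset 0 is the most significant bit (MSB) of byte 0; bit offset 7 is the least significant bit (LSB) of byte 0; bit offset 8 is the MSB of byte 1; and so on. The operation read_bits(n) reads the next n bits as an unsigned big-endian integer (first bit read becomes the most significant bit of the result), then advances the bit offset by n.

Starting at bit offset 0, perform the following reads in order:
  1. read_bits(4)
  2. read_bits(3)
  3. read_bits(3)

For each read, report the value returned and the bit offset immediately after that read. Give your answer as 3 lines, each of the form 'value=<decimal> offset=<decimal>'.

Read 1: bits[0:4] width=4 -> value=2 (bin 0010); offset now 4 = byte 0 bit 4; 28 bits remain
Read 2: bits[4:7] width=3 -> value=4 (bin 100); offset now 7 = byte 0 bit 7; 25 bits remain
Read 3: bits[7:10] width=3 -> value=2 (bin 010); offset now 10 = byte 1 bit 2; 22 bits remain

Answer: value=2 offset=4
value=4 offset=7
value=2 offset=10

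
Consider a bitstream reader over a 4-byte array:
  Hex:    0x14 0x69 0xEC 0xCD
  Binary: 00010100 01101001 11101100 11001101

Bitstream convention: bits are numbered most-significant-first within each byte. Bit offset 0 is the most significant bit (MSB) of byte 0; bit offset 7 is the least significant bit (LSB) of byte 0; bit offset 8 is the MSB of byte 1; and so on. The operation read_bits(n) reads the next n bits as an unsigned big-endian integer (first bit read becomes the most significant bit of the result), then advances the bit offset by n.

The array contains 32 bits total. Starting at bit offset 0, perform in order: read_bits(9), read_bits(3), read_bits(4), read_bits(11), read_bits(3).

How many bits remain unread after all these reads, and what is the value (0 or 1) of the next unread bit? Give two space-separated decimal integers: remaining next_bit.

Answer: 2 0

Derivation:
Read 1: bits[0:9] width=9 -> value=40 (bin 000101000); offset now 9 = byte 1 bit 1; 23 bits remain
Read 2: bits[9:12] width=3 -> value=6 (bin 110); offset now 12 = byte 1 bit 4; 20 bits remain
Read 3: bits[12:16] width=4 -> value=9 (bin 1001); offset now 16 = byte 2 bit 0; 16 bits remain
Read 4: bits[16:27] width=11 -> value=1894 (bin 11101100110); offset now 27 = byte 3 bit 3; 5 bits remain
Read 5: bits[27:30] width=3 -> value=3 (bin 011); offset now 30 = byte 3 bit 6; 2 bits remain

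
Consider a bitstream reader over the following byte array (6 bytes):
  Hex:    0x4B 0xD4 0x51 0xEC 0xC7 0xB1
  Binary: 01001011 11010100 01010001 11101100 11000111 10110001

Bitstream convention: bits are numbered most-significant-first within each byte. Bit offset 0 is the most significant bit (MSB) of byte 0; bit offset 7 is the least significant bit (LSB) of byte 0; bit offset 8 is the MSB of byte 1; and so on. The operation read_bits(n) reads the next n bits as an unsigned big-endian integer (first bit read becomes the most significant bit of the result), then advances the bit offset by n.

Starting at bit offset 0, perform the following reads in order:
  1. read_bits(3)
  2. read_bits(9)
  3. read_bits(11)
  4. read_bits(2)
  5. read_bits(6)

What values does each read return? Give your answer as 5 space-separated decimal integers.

Answer: 2 189 552 3 54

Derivation:
Read 1: bits[0:3] width=3 -> value=2 (bin 010); offset now 3 = byte 0 bit 3; 45 bits remain
Read 2: bits[3:12] width=9 -> value=189 (bin 010111101); offset now 12 = byte 1 bit 4; 36 bits remain
Read 3: bits[12:23] width=11 -> value=552 (bin 01000101000); offset now 23 = byte 2 bit 7; 25 bits remain
Read 4: bits[23:25] width=2 -> value=3 (bin 11); offset now 25 = byte 3 bit 1; 23 bits remain
Read 5: bits[25:31] width=6 -> value=54 (bin 110110); offset now 31 = byte 3 bit 7; 17 bits remain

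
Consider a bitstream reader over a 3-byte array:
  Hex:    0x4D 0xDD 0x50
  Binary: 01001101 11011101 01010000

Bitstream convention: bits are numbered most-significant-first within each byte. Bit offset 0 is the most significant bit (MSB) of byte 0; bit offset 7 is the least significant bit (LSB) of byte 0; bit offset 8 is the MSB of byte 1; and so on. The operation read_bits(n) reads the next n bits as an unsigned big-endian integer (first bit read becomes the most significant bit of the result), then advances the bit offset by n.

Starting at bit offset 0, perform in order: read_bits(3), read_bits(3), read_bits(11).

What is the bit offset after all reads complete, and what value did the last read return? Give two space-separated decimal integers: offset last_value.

Read 1: bits[0:3] width=3 -> value=2 (bin 010); offset now 3 = byte 0 bit 3; 21 bits remain
Read 2: bits[3:6] width=3 -> value=3 (bin 011); offset now 6 = byte 0 bit 6; 18 bits remain
Read 3: bits[6:17] width=11 -> value=954 (bin 01110111010); offset now 17 = byte 2 bit 1; 7 bits remain

Answer: 17 954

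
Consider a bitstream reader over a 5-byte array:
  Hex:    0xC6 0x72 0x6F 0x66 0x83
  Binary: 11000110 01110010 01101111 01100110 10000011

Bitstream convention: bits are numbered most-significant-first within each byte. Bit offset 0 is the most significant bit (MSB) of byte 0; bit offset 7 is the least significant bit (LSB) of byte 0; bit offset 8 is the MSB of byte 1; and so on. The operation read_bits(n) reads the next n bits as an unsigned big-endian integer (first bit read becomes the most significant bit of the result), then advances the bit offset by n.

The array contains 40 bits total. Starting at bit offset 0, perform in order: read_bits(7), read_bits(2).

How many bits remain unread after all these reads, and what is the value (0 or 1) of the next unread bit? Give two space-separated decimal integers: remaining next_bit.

Answer: 31 1

Derivation:
Read 1: bits[0:7] width=7 -> value=99 (bin 1100011); offset now 7 = byte 0 bit 7; 33 bits remain
Read 2: bits[7:9] width=2 -> value=0 (bin 00); offset now 9 = byte 1 bit 1; 31 bits remain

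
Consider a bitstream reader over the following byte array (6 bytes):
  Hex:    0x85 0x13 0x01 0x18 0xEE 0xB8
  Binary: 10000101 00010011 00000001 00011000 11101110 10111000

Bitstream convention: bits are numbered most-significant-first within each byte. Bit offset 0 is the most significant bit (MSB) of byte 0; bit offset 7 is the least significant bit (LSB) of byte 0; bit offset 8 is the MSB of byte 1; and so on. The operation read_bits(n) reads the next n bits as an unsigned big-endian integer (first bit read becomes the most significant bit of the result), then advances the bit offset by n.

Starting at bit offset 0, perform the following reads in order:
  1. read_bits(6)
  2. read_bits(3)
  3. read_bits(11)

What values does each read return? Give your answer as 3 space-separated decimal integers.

Answer: 33 2 304

Derivation:
Read 1: bits[0:6] width=6 -> value=33 (bin 100001); offset now 6 = byte 0 bit 6; 42 bits remain
Read 2: bits[6:9] width=3 -> value=2 (bin 010); offset now 9 = byte 1 bit 1; 39 bits remain
Read 3: bits[9:20] width=11 -> value=304 (bin 00100110000); offset now 20 = byte 2 bit 4; 28 bits remain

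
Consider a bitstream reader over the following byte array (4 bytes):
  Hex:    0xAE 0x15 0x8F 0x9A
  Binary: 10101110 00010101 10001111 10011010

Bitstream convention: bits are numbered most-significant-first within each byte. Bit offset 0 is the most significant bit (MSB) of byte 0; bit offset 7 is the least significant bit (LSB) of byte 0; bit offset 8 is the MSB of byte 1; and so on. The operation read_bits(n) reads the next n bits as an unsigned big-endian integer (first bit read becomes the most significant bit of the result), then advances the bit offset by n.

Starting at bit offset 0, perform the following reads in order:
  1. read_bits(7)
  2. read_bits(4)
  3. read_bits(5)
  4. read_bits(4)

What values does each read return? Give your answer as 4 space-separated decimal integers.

Read 1: bits[0:7] width=7 -> value=87 (bin 1010111); offset now 7 = byte 0 bit 7; 25 bits remain
Read 2: bits[7:11] width=4 -> value=0 (bin 0000); offset now 11 = byte 1 bit 3; 21 bits remain
Read 3: bits[11:16] width=5 -> value=21 (bin 10101); offset now 16 = byte 2 bit 0; 16 bits remain
Read 4: bits[16:20] width=4 -> value=8 (bin 1000); offset now 20 = byte 2 bit 4; 12 bits remain

Answer: 87 0 21 8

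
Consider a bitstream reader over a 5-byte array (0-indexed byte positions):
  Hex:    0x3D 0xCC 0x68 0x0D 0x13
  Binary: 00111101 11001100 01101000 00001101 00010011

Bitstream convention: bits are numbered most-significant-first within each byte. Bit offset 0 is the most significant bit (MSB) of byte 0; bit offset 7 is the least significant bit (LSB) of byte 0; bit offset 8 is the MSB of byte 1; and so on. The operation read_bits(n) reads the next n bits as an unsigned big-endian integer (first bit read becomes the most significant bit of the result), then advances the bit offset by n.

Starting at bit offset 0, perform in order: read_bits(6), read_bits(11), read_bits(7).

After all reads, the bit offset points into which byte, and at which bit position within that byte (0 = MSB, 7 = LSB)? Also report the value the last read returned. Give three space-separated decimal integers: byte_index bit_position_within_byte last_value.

Read 1: bits[0:6] width=6 -> value=15 (bin 001111); offset now 6 = byte 0 bit 6; 34 bits remain
Read 2: bits[6:17] width=11 -> value=920 (bin 01110011000); offset now 17 = byte 2 bit 1; 23 bits remain
Read 3: bits[17:24] width=7 -> value=104 (bin 1101000); offset now 24 = byte 3 bit 0; 16 bits remain

Answer: 3 0 104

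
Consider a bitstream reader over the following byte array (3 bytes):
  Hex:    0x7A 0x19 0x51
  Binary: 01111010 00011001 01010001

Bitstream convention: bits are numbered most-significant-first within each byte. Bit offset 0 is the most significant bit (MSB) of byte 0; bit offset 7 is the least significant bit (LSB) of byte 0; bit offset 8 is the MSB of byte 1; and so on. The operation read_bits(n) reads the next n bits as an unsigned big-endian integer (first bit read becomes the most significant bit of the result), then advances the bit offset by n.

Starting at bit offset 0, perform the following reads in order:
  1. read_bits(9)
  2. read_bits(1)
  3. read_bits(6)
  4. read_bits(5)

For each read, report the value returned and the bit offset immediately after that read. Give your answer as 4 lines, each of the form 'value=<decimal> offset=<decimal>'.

Read 1: bits[0:9] width=9 -> value=244 (bin 011110100); offset now 9 = byte 1 bit 1; 15 bits remain
Read 2: bits[9:10] width=1 -> value=0 (bin 0); offset now 10 = byte 1 bit 2; 14 bits remain
Read 3: bits[10:16] width=6 -> value=25 (bin 011001); offset now 16 = byte 2 bit 0; 8 bits remain
Read 4: bits[16:21] width=5 -> value=10 (bin 01010); offset now 21 = byte 2 bit 5; 3 bits remain

Answer: value=244 offset=9
value=0 offset=10
value=25 offset=16
value=10 offset=21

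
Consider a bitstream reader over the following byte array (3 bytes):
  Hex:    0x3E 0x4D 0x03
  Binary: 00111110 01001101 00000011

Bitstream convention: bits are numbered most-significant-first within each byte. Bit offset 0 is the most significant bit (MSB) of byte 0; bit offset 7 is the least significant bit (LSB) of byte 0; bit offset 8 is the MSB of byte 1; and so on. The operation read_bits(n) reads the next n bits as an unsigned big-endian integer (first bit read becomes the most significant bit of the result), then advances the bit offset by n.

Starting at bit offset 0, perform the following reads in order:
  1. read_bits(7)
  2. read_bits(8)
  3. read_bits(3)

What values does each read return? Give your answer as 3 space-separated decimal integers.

Read 1: bits[0:7] width=7 -> value=31 (bin 0011111); offset now 7 = byte 0 bit 7; 17 bits remain
Read 2: bits[7:15] width=8 -> value=38 (bin 00100110); offset now 15 = byte 1 bit 7; 9 bits remain
Read 3: bits[15:18] width=3 -> value=4 (bin 100); offset now 18 = byte 2 bit 2; 6 bits remain

Answer: 31 38 4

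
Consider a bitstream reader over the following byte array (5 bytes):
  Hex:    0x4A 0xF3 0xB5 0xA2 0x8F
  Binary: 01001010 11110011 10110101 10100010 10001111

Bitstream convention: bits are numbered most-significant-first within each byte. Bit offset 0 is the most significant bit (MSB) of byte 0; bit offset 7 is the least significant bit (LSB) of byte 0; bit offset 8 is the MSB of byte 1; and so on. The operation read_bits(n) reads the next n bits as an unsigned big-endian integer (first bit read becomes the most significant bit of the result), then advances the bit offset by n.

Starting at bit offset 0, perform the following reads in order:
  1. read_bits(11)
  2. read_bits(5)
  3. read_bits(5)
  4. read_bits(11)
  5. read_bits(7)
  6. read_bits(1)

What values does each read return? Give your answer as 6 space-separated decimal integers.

Read 1: bits[0:11] width=11 -> value=599 (bin 01001010111); offset now 11 = byte 1 bit 3; 29 bits remain
Read 2: bits[11:16] width=5 -> value=19 (bin 10011); offset now 16 = byte 2 bit 0; 24 bits remain
Read 3: bits[16:21] width=5 -> value=22 (bin 10110); offset now 21 = byte 2 bit 5; 19 bits remain
Read 4: bits[21:32] width=11 -> value=1442 (bin 10110100010); offset now 32 = byte 4 bit 0; 8 bits remain
Read 5: bits[32:39] width=7 -> value=71 (bin 1000111); offset now 39 = byte 4 bit 7; 1 bits remain
Read 6: bits[39:40] width=1 -> value=1 (bin 1); offset now 40 = byte 5 bit 0; 0 bits remain

Answer: 599 19 22 1442 71 1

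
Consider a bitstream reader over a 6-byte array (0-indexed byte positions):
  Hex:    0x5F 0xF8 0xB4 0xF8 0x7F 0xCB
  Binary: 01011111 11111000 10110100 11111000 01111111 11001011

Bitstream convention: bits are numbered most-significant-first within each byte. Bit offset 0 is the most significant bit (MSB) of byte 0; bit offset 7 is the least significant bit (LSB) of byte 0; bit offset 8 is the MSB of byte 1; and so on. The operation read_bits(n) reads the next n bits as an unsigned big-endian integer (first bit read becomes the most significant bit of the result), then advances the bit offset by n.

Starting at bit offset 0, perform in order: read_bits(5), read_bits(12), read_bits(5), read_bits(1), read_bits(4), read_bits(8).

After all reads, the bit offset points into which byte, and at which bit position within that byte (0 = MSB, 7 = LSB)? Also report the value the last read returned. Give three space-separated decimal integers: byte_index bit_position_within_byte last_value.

Answer: 4 3 195

Derivation:
Read 1: bits[0:5] width=5 -> value=11 (bin 01011); offset now 5 = byte 0 bit 5; 43 bits remain
Read 2: bits[5:17] width=12 -> value=4081 (bin 111111110001); offset now 17 = byte 2 bit 1; 31 bits remain
Read 3: bits[17:22] width=5 -> value=13 (bin 01101); offset now 22 = byte 2 bit 6; 26 bits remain
Read 4: bits[22:23] width=1 -> value=0 (bin 0); offset now 23 = byte 2 bit 7; 25 bits remain
Read 5: bits[23:27] width=4 -> value=7 (bin 0111); offset now 27 = byte 3 bit 3; 21 bits remain
Read 6: bits[27:35] width=8 -> value=195 (bin 11000011); offset now 35 = byte 4 bit 3; 13 bits remain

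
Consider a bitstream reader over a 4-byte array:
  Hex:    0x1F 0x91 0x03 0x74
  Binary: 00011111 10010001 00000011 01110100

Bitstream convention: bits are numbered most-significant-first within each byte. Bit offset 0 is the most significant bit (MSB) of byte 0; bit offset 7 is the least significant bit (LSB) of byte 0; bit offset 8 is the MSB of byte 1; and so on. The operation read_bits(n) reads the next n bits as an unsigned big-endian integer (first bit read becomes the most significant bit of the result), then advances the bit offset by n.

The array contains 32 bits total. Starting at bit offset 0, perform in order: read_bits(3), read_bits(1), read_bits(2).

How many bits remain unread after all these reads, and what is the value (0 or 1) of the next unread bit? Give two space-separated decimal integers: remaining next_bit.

Answer: 26 1

Derivation:
Read 1: bits[0:3] width=3 -> value=0 (bin 000); offset now 3 = byte 0 bit 3; 29 bits remain
Read 2: bits[3:4] width=1 -> value=1 (bin 1); offset now 4 = byte 0 bit 4; 28 bits remain
Read 3: bits[4:6] width=2 -> value=3 (bin 11); offset now 6 = byte 0 bit 6; 26 bits remain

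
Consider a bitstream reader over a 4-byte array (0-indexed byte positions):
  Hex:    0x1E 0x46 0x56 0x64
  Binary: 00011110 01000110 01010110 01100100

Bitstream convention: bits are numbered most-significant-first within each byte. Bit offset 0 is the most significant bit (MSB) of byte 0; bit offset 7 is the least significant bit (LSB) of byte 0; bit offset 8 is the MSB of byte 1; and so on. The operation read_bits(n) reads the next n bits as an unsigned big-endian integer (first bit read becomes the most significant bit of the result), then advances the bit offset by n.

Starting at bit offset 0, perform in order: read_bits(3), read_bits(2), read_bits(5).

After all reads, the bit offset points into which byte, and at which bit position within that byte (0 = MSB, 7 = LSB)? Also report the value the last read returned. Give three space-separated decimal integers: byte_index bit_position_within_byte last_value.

Answer: 1 2 25

Derivation:
Read 1: bits[0:3] width=3 -> value=0 (bin 000); offset now 3 = byte 0 bit 3; 29 bits remain
Read 2: bits[3:5] width=2 -> value=3 (bin 11); offset now 5 = byte 0 bit 5; 27 bits remain
Read 3: bits[5:10] width=5 -> value=25 (bin 11001); offset now 10 = byte 1 bit 2; 22 bits remain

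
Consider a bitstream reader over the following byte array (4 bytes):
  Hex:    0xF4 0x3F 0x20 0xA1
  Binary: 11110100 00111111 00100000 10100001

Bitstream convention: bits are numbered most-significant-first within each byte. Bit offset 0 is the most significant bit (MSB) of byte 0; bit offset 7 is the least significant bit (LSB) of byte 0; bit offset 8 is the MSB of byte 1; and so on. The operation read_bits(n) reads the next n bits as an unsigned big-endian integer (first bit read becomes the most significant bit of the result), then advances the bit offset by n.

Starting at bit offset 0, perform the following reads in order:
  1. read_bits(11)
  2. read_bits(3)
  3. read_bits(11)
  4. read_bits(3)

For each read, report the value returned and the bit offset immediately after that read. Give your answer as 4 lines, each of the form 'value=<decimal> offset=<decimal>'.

Answer: value=1953 offset=11
value=7 offset=14
value=1601 offset=25
value=2 offset=28

Derivation:
Read 1: bits[0:11] width=11 -> value=1953 (bin 11110100001); offset now 11 = byte 1 bit 3; 21 bits remain
Read 2: bits[11:14] width=3 -> value=7 (bin 111); offset now 14 = byte 1 bit 6; 18 bits remain
Read 3: bits[14:25] width=11 -> value=1601 (bin 11001000001); offset now 25 = byte 3 bit 1; 7 bits remain
Read 4: bits[25:28] width=3 -> value=2 (bin 010); offset now 28 = byte 3 bit 4; 4 bits remain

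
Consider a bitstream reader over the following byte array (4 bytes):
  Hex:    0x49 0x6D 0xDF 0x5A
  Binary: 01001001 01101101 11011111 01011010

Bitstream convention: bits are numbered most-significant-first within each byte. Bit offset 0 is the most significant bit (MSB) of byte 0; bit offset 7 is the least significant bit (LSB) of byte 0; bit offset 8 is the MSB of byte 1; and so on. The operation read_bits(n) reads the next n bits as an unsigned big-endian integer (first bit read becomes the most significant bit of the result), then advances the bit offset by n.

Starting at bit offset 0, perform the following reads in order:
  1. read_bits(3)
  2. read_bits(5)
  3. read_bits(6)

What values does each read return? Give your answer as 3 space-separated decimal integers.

Answer: 2 9 27

Derivation:
Read 1: bits[0:3] width=3 -> value=2 (bin 010); offset now 3 = byte 0 bit 3; 29 bits remain
Read 2: bits[3:8] width=5 -> value=9 (bin 01001); offset now 8 = byte 1 bit 0; 24 bits remain
Read 3: bits[8:14] width=6 -> value=27 (bin 011011); offset now 14 = byte 1 bit 6; 18 bits remain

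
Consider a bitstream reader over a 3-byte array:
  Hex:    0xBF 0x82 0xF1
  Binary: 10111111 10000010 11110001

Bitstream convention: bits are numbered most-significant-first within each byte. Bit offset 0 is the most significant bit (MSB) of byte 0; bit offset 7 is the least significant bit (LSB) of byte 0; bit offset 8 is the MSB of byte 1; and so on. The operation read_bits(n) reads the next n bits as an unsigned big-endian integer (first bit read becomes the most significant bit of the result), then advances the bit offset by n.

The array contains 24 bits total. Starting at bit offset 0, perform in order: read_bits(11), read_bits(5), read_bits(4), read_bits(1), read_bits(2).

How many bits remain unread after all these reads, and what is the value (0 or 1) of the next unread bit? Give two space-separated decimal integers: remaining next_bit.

Answer: 1 1

Derivation:
Read 1: bits[0:11] width=11 -> value=1532 (bin 10111111100); offset now 11 = byte 1 bit 3; 13 bits remain
Read 2: bits[11:16] width=5 -> value=2 (bin 00010); offset now 16 = byte 2 bit 0; 8 bits remain
Read 3: bits[16:20] width=4 -> value=15 (bin 1111); offset now 20 = byte 2 bit 4; 4 bits remain
Read 4: bits[20:21] width=1 -> value=0 (bin 0); offset now 21 = byte 2 bit 5; 3 bits remain
Read 5: bits[21:23] width=2 -> value=0 (bin 00); offset now 23 = byte 2 bit 7; 1 bits remain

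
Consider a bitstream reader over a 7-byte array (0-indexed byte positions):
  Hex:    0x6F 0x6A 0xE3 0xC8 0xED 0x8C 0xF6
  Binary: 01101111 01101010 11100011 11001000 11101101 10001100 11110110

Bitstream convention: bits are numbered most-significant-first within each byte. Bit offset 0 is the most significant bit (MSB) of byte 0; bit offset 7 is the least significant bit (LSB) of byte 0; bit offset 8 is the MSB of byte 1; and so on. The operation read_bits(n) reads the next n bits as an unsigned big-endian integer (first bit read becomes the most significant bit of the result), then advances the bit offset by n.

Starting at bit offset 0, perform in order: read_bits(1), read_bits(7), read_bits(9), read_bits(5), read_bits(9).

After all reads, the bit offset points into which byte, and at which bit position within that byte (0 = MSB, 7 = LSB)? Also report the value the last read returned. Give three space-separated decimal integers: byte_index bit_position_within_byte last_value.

Answer: 3 7 484

Derivation:
Read 1: bits[0:1] width=1 -> value=0 (bin 0); offset now 1 = byte 0 bit 1; 55 bits remain
Read 2: bits[1:8] width=7 -> value=111 (bin 1101111); offset now 8 = byte 1 bit 0; 48 bits remain
Read 3: bits[8:17] width=9 -> value=213 (bin 011010101); offset now 17 = byte 2 bit 1; 39 bits remain
Read 4: bits[17:22] width=5 -> value=24 (bin 11000); offset now 22 = byte 2 bit 6; 34 bits remain
Read 5: bits[22:31] width=9 -> value=484 (bin 111100100); offset now 31 = byte 3 bit 7; 25 bits remain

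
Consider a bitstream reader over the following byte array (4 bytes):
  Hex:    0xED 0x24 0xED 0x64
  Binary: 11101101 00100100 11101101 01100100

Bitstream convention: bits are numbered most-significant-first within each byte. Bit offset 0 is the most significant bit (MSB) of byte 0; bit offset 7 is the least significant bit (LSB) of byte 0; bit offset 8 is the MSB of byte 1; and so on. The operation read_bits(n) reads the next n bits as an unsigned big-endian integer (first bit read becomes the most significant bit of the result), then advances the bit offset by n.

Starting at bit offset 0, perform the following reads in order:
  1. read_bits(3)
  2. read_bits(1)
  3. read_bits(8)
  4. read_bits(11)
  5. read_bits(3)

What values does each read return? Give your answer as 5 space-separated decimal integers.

Read 1: bits[0:3] width=3 -> value=7 (bin 111); offset now 3 = byte 0 bit 3; 29 bits remain
Read 2: bits[3:4] width=1 -> value=0 (bin 0); offset now 4 = byte 0 bit 4; 28 bits remain
Read 3: bits[4:12] width=8 -> value=210 (bin 11010010); offset now 12 = byte 1 bit 4; 20 bits remain
Read 4: bits[12:23] width=11 -> value=630 (bin 01001110110); offset now 23 = byte 2 bit 7; 9 bits remain
Read 5: bits[23:26] width=3 -> value=5 (bin 101); offset now 26 = byte 3 bit 2; 6 bits remain

Answer: 7 0 210 630 5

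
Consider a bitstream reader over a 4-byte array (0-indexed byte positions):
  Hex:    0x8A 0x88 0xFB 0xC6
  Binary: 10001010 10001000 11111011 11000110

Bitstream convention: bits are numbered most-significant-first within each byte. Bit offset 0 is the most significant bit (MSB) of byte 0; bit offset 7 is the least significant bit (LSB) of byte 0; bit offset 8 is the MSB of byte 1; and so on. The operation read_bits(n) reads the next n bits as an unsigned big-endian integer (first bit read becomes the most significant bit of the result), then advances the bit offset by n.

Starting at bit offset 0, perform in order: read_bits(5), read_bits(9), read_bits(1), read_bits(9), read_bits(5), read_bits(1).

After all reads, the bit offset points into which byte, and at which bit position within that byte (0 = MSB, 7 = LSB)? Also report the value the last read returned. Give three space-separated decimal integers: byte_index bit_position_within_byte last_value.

Answer: 3 6 1

Derivation:
Read 1: bits[0:5] width=5 -> value=17 (bin 10001); offset now 5 = byte 0 bit 5; 27 bits remain
Read 2: bits[5:14] width=9 -> value=162 (bin 010100010); offset now 14 = byte 1 bit 6; 18 bits remain
Read 3: bits[14:15] width=1 -> value=0 (bin 0); offset now 15 = byte 1 bit 7; 17 bits remain
Read 4: bits[15:24] width=9 -> value=251 (bin 011111011); offset now 24 = byte 3 bit 0; 8 bits remain
Read 5: bits[24:29] width=5 -> value=24 (bin 11000); offset now 29 = byte 3 bit 5; 3 bits remain
Read 6: bits[29:30] width=1 -> value=1 (bin 1); offset now 30 = byte 3 bit 6; 2 bits remain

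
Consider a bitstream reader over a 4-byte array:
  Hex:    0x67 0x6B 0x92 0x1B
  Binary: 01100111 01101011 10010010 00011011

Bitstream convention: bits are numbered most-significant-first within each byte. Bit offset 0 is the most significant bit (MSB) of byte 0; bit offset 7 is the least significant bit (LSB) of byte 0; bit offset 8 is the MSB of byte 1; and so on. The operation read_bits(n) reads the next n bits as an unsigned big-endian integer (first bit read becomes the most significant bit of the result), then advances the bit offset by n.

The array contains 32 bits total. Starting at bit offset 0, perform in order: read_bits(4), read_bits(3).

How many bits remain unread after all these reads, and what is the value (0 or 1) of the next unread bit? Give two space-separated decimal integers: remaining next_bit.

Answer: 25 1

Derivation:
Read 1: bits[0:4] width=4 -> value=6 (bin 0110); offset now 4 = byte 0 bit 4; 28 bits remain
Read 2: bits[4:7] width=3 -> value=3 (bin 011); offset now 7 = byte 0 bit 7; 25 bits remain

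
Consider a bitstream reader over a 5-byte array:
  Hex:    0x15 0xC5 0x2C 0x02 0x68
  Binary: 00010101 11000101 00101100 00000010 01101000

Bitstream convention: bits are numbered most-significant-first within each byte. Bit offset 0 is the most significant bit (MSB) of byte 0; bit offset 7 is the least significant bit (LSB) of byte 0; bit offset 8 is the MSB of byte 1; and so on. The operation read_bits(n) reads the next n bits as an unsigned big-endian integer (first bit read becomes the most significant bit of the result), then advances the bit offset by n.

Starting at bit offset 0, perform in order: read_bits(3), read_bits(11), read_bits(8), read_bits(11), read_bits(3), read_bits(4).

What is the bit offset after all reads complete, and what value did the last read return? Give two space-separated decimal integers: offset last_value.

Read 1: bits[0:3] width=3 -> value=0 (bin 000); offset now 3 = byte 0 bit 3; 37 bits remain
Read 2: bits[3:14] width=11 -> value=1393 (bin 10101110001); offset now 14 = byte 1 bit 6; 26 bits remain
Read 3: bits[14:22] width=8 -> value=75 (bin 01001011); offset now 22 = byte 2 bit 6; 18 bits remain
Read 4: bits[22:33] width=11 -> value=4 (bin 00000000100); offset now 33 = byte 4 bit 1; 7 bits remain
Read 5: bits[33:36] width=3 -> value=6 (bin 110); offset now 36 = byte 4 bit 4; 4 bits remain
Read 6: bits[36:40] width=4 -> value=8 (bin 1000); offset now 40 = byte 5 bit 0; 0 bits remain

Answer: 40 8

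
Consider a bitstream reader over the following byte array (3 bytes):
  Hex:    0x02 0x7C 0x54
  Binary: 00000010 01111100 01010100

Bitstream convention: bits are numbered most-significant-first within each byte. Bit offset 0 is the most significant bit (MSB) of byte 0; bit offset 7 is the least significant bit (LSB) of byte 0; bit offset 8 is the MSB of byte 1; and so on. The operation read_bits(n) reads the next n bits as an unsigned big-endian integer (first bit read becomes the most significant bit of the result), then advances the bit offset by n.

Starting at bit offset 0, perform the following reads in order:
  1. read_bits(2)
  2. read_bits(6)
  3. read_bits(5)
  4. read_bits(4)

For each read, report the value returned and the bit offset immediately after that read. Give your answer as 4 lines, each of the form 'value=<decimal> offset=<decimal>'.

Read 1: bits[0:2] width=2 -> value=0 (bin 00); offset now 2 = byte 0 bit 2; 22 bits remain
Read 2: bits[2:8] width=6 -> value=2 (bin 000010); offset now 8 = byte 1 bit 0; 16 bits remain
Read 3: bits[8:13] width=5 -> value=15 (bin 01111); offset now 13 = byte 1 bit 5; 11 bits remain
Read 4: bits[13:17] width=4 -> value=8 (bin 1000); offset now 17 = byte 2 bit 1; 7 bits remain

Answer: value=0 offset=2
value=2 offset=8
value=15 offset=13
value=8 offset=17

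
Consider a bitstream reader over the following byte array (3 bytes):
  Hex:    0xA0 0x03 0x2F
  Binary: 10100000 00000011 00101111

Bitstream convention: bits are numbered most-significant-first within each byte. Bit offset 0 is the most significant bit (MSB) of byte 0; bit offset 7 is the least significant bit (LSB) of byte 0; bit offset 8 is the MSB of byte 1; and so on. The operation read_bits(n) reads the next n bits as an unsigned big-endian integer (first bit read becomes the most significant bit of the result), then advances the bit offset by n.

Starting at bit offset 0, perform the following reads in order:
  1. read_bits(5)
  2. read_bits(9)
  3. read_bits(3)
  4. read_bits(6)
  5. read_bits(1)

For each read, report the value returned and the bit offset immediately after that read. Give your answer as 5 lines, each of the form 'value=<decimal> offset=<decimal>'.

Read 1: bits[0:5] width=5 -> value=20 (bin 10100); offset now 5 = byte 0 bit 5; 19 bits remain
Read 2: bits[5:14] width=9 -> value=0 (bin 000000000); offset now 14 = byte 1 bit 6; 10 bits remain
Read 3: bits[14:17] width=3 -> value=6 (bin 110); offset now 17 = byte 2 bit 1; 7 bits remain
Read 4: bits[17:23] width=6 -> value=23 (bin 010111); offset now 23 = byte 2 bit 7; 1 bits remain
Read 5: bits[23:24] width=1 -> value=1 (bin 1); offset now 24 = byte 3 bit 0; 0 bits remain

Answer: value=20 offset=5
value=0 offset=14
value=6 offset=17
value=23 offset=23
value=1 offset=24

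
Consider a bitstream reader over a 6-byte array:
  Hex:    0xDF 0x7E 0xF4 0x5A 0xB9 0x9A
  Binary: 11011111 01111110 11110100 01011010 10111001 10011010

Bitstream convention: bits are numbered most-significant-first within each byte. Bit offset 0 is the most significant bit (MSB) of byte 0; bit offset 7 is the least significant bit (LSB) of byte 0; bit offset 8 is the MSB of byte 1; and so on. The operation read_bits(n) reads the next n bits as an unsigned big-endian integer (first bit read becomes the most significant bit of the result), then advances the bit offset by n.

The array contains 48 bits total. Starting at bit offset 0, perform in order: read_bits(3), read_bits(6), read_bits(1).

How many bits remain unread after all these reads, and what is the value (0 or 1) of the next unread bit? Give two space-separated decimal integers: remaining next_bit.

Read 1: bits[0:3] width=3 -> value=6 (bin 110); offset now 3 = byte 0 bit 3; 45 bits remain
Read 2: bits[3:9] width=6 -> value=62 (bin 111110); offset now 9 = byte 1 bit 1; 39 bits remain
Read 3: bits[9:10] width=1 -> value=1 (bin 1); offset now 10 = byte 1 bit 2; 38 bits remain

Answer: 38 1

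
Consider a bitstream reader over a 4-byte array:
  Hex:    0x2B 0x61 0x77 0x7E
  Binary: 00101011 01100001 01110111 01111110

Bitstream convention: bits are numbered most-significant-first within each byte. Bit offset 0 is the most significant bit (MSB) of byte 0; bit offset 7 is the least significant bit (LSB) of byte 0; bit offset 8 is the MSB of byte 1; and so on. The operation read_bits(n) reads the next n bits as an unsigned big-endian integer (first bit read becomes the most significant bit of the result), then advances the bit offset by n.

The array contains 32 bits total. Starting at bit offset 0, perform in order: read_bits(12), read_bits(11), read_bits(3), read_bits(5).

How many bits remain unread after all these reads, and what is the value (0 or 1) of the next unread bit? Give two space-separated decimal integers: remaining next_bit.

Read 1: bits[0:12] width=12 -> value=694 (bin 001010110110); offset now 12 = byte 1 bit 4; 20 bits remain
Read 2: bits[12:23] width=11 -> value=187 (bin 00010111011); offset now 23 = byte 2 bit 7; 9 bits remain
Read 3: bits[23:26] width=3 -> value=5 (bin 101); offset now 26 = byte 3 bit 2; 6 bits remain
Read 4: bits[26:31] width=5 -> value=31 (bin 11111); offset now 31 = byte 3 bit 7; 1 bits remain

Answer: 1 0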